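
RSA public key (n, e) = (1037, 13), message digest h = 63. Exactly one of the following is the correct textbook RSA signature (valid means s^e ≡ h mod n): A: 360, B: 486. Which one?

A

Candidate A: 360^2 = 129600 ≡ 1012; 360^4 ≡ 1012^2 = 1024144 ≡ 625; 360^8 ≡ 625^2 = 390625 ≡ 713; 13 = 8 + 4 + 1, so 360^13 ≡ 713·625·360 ≡ 63 (mod 1037)
  → matches h = 63
Candidate B: 486^2 = 236196 ≡ 797; 486^4 ≡ 797^2 = 635209 ≡ 565; 486^8 ≡ 565^2 = 319225 ≡ 866; 13 = 8 + 4 + 1, so 486^13 ≡ 866·565·486 ≡ 470 (mod 1037)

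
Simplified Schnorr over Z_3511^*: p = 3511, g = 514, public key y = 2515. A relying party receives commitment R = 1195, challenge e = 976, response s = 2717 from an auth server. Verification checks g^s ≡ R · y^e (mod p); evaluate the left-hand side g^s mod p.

2036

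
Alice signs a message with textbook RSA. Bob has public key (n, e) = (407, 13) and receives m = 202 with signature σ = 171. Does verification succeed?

fails

Squares mod 407: σ^1≡171, σ^2≡344, σ^4≡306, σ^8≡26
13 = 8 + 4 + 1, so σ^13 ≡ 26·306·171 ≡ 282 (mod 407)
282 ≠ 202, so verification fails.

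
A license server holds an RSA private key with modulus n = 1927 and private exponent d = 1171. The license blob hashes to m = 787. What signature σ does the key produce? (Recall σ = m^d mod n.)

689

m^2 ≡ 787^2 = 619369 ≡ 802
m^4 ≡ 802^2 = 643204 ≡ 1513
m^8 ≡ 1513^2 = 2289169 ≡ 1820
m^16 ≡ 1820^2 = 3312400 ≡ 1814
m^32 ≡ 1814^2 = 3290596 ≡ 1207
m^64 ≡ 1207^2 = 1456849 ≡ 37
m^128 ≡ 37^2 = 1369
m^256 ≡ 1369^2 = 1874161 ≡ 1117
m^512 ≡ 1117^2 = 1247689 ≡ 920
m^1024 ≡ 920^2 = 846400 ≡ 447
1171 = 1024 + 128 + 16 + 2 + 1, so m^1171 ≡ 447·1369·1814·802·787 ≡ 689 (mod 1927)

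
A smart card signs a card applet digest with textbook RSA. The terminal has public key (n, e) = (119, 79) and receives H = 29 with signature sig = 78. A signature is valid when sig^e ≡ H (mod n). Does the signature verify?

Squares mod 119: sig^1≡78, sig^2≡15, sig^4≡106, sig^8≡50, sig^16≡1, sig^32≡1, sig^64≡1
79 = 64 + 8 + 4 + 2 + 1, so sig^79 ≡ 1·50·106·15·78 ≡ 29 (mod 119)
29 = H, so the signature checks out.

verifies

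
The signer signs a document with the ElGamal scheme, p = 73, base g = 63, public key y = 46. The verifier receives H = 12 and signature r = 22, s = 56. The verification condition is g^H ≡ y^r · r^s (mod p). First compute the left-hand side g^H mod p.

72

63^2 = 3969 ≡ 27
63^4 ≡ 27^2 = 729 ≡ 72
63^8 ≡ 72^2 = 5184 ≡ 1
12 = 8 + 4, so 63^12 ≡ 1·72 ≡ 72 (mod 73)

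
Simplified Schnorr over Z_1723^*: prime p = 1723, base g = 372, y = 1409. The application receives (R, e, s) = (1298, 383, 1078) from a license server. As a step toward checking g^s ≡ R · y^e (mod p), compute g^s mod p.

1584

Squares mod 1723: 372^1≡372, 372^2≡544, 372^4≡1303, 372^8≡654, 372^16≡412, 372^32≡890, 372^64≡1243, 372^128≡1241, 372^256≡1442, 372^512≡1426, 372^1024≡336
1078 = 1024 + 32 + 16 + 4 + 2, so 372^1078 ≡ 336·890·412·1303·544 ≡ 1584 (mod 1723)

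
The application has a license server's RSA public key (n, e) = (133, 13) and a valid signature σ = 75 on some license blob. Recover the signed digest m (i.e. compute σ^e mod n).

75

Squares mod 133: σ^1≡75, σ^2≡39, σ^4≡58, σ^8≡39
13 = 8 + 4 + 1, so σ^13 ≡ 39·58·75 ≡ 75 (mod 133)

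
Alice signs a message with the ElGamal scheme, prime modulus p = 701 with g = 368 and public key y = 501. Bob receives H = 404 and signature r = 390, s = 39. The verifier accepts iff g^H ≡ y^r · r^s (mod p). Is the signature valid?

invalid

Left side g^H mod p:
Squares mod 701: 368^1≡368, 368^2≡131, 368^4≡337, 368^8≡7, 368^16≡49, 368^32≡298, 368^64≡478, 368^128≡659, 368^256≡362
404 = 256 + 128 + 16 + 4, so 368^404 ≡ 362·659·49·337 ≡ 199 (mod 701)
Right side y^r · r^s mod p:
Squares mod 701: 501^1≡501, 501^2≡43, 501^4≡447, 501^8≡24, 501^16≡576, 501^32≡203, 501^64≡551, 501^128≡68, 501^256≡418
390 = 256 + 128 + 4 + 2, so 501^390 ≡ 418·68·447·43 ≡ 35 (mod 701)
Squares mod 701: 390^1≡390, 390^2≡684, 390^4≡289, 390^8≡102, 390^16≡590, 390^32≡404
39 = 32 + 4 + 2 + 1, so 390^39 ≡ 404·289·684·390 ≡ 289 (mod 701)
35·289 = 10115 ≡ 301 (mod 701)
199 ≠ 301, so verification fails.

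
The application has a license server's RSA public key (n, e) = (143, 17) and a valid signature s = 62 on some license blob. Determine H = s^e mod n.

s^2 ≡ 62^2 = 3844 ≡ 126
s^4 ≡ 126^2 = 15876 ≡ 3
s^8 ≡ 3^2 = 9
s^16 ≡ 9^2 = 81
17 = 16 + 1, so s^17 ≡ 81·62 ≡ 17 (mod 143)

17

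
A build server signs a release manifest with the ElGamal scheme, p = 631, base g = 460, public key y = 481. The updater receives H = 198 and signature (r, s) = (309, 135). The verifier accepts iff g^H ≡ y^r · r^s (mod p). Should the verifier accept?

Left side g^H mod p:
460^2 = 211600 ≡ 215
460^4 ≡ 215^2 = 46225 ≡ 162
460^8 ≡ 162^2 = 26244 ≡ 373
460^16 ≡ 373^2 = 139129 ≡ 309
460^32 ≡ 309^2 = 95481 ≡ 200
460^64 ≡ 200^2 = 40000 ≡ 247
460^128 ≡ 247^2 = 61009 ≡ 433
198 = 128 + 64 + 4 + 2, so 460^198 ≡ 433·247·162·215 ≡ 509 (mod 631)
Right side y^r · r^s mod p:
481^2 = 231361 ≡ 415
481^4 ≡ 415^2 = 172225 ≡ 593
481^8 ≡ 593^2 = 351649 ≡ 182
481^16 ≡ 182^2 = 33124 ≡ 312
481^32 ≡ 312^2 = 97344 ≡ 170
481^64 ≡ 170^2 = 28900 ≡ 505
481^128 ≡ 505^2 = 255025 ≡ 101
481^256 ≡ 101^2 = 10201 ≡ 105
309 = 256 + 32 + 16 + 4 + 1, so 481^309 ≡ 105·170·312·593·481 ≡ 505 (mod 631)
309^2 = 95481 ≡ 200
309^4 ≡ 200^2 = 40000 ≡ 247
309^8 ≡ 247^2 = 61009 ≡ 433
309^16 ≡ 433^2 = 187489 ≡ 82
309^32 ≡ 82^2 = 6724 ≡ 414
309^64 ≡ 414^2 = 171396 ≡ 395
309^128 ≡ 395^2 = 156025 ≡ 168
135 = 128 + 4 + 2 + 1, so 309^135 ≡ 168·247·200·309 ≡ 21 (mod 631)
505·21 = 10605 ≡ 509 (mod 631)
509 ≡ 509 (mod 631), so the signature is genuine.

accept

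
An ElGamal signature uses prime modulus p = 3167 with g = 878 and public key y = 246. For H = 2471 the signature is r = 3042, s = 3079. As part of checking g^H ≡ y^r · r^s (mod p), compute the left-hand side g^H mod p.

Squares mod 3167: 878^1≡878, 878^2≡1303, 878^4≡297, 878^8≡2700, 878^16≡2733, 878^32≡1503, 878^64≡938, 878^128≡2585, 878^256≡3022, 878^512≡2023, 878^1024≡765, 878^2048≡2497
2471 = 2048 + 256 + 128 + 32 + 4 + 2 + 1, so 878^2471 ≡ 2497·3022·2585·1503·297·1303·878 ≡ 1755 (mod 3167)

1755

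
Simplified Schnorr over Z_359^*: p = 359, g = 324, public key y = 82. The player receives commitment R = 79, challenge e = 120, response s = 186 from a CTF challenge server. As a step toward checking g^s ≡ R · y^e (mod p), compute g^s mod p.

324^2 = 104976 ≡ 148
324^4 ≡ 148^2 = 21904 ≡ 5
324^8 ≡ 5^2 = 25
324^16 ≡ 25^2 = 625 ≡ 266
324^32 ≡ 266^2 = 70756 ≡ 33
324^64 ≡ 33^2 = 1089 ≡ 12
324^128 ≡ 12^2 = 144
186 = 128 + 32 + 16 + 8 + 2, so 324^186 ≡ 144·33·266·25·148 ≡ 307 (mod 359)

307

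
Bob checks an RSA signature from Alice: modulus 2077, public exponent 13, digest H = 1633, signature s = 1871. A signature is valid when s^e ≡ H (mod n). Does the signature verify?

verifies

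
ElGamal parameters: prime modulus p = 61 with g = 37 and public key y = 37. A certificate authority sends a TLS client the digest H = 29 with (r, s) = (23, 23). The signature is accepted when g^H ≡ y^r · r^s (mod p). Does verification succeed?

fails

Left side g^H mod p:
37^2 = 1369 ≡ 27
37^4 ≡ 27^2 = 729 ≡ 58
37^8 ≡ 58^2 = 3364 ≡ 9
37^16 ≡ 9^2 = 81 ≡ 20
29 = 16 + 8 + 4 + 1, so 37^29 ≡ 20·9·58·37 ≡ 28 (mod 61)
Right side y^r · r^s mod p:
37^2 = 1369 ≡ 27
37^4 ≡ 27^2 = 729 ≡ 58
37^8 ≡ 58^2 = 3364 ≡ 9
37^16 ≡ 9^2 = 81 ≡ 20
23 = 16 + 4 + 2 + 1, so 37^23 ≡ 20·58·27·37 ≡ 23 (mod 61)
23^2 = 529 ≡ 41
23^4 ≡ 41^2 = 1681 ≡ 34
23^8 ≡ 34^2 = 1156 ≡ 58
23^16 ≡ 58^2 = 3364 ≡ 9
23 = 16 + 4 + 2 + 1, so 23^23 ≡ 9·34·41·23 ≡ 28 (mod 61)
23·28 = 644 ≡ 34 (mod 61)
28 ≠ 34, so verification fails.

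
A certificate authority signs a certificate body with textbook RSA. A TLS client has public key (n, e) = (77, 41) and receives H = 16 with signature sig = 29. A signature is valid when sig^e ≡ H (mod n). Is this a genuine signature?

Squares mod 77: sig^1≡29, sig^2≡71, sig^4≡36, sig^8≡64, sig^16≡15, sig^32≡71
41 = 32 + 8 + 1, so sig^41 ≡ 71·64·29 ≡ 29 (mod 77)
sig^41 mod 77 = 29, but H = 16.

forged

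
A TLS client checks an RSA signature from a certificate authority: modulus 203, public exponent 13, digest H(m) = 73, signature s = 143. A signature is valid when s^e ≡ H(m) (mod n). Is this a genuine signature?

s^2 ≡ 143^2 = 20449 ≡ 149
s^4 ≡ 149^2 = 22201 ≡ 74
s^8 ≡ 74^2 = 5476 ≡ 198
13 = 8 + 4 + 1, so s^13 ≡ 198·74·143 ≡ 73 (mod 203)
Since 73 equals the digest 73, verification succeeds.

genuine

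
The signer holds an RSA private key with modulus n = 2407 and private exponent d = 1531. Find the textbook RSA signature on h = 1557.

1271

h^2 ≡ 1557^2 = 2424249 ≡ 400
h^4 ≡ 400^2 = 160000 ≡ 1138
h^8 ≡ 1138^2 = 1295044 ≡ 78
h^16 ≡ 78^2 = 6084 ≡ 1270
h^32 ≡ 1270^2 = 1612900 ≡ 210
h^64 ≡ 210^2 = 44100 ≡ 774
h^128 ≡ 774^2 = 599076 ≡ 2140
h^256 ≡ 2140^2 = 4579600 ≡ 1486
h^512 ≡ 1486^2 = 2208196 ≡ 977
h^1024 ≡ 977^2 = 954529 ≡ 1357
1531 = 1024 + 256 + 128 + 64 + 32 + 16 + 8 + 2 + 1, so h^1531 ≡ 1357·1486·2140·774·210·1270·78·400·1557 ≡ 1271 (mod 2407)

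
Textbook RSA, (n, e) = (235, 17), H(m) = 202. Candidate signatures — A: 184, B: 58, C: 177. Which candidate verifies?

C

Candidate A: Squares mod 235: 184^1≡184, 184^2≡16, 184^4≡21, 184^8≡206, 184^16≡136; 17 = 16 + 1, so 184^17 ≡ 136·184 ≡ 114 (mod 235)
Candidate B: Squares mod 235: 58^1≡58, 58^2≡74, 58^4≡71, 58^8≡106, 58^16≡191; 17 = 16 + 1, so 58^17 ≡ 191·58 ≡ 33 (mod 235)
Candidate C: Squares mod 235: 177^1≡177, 177^2≡74, 177^4≡71, 177^8≡106, 177^16≡191; 17 = 16 + 1, so 177^17 ≡ 191·177 ≡ 202 (mod 235)
  → matches H(m) = 202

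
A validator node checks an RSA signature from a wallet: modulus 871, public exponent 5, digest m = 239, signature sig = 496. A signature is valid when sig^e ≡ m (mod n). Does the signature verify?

does not verify

sig^2 ≡ 496^2 = 246016 ≡ 394
sig^4 ≡ 394^2 = 155236 ≡ 198
5 = 4 + 1, so sig^5 ≡ 198·496 ≡ 656 (mod 871)
The recovered value 656 does not match the digest 239.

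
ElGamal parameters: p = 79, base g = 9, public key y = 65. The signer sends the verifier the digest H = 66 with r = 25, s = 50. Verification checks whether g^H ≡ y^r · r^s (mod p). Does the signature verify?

Left side g^H mod p:
9^2 = 81 ≡ 2
9^4 ≡ 2^2 = 4
9^8 ≡ 4^2 = 16
9^16 ≡ 16^2 = 256 ≡ 19
9^32 ≡ 19^2 = 361 ≡ 45
9^64 ≡ 45^2 = 2025 ≡ 50
66 = 64 + 2, so 9^66 ≡ 50·2 ≡ 21 (mod 79)
Right side y^r · r^s mod p:
65^2 = 4225 ≡ 38
65^4 ≡ 38^2 = 1444 ≡ 22
65^8 ≡ 22^2 = 484 ≡ 10
65^16 ≡ 10^2 = 100 ≡ 21
25 = 16 + 8 + 1, so 65^25 ≡ 21·10·65 ≡ 62 (mod 79)
25^2 = 625 ≡ 72
25^4 ≡ 72^2 = 5184 ≡ 49
25^8 ≡ 49^2 = 2401 ≡ 31
25^16 ≡ 31^2 = 961 ≡ 13
25^32 ≡ 13^2 = 169 ≡ 11
50 = 32 + 16 + 2, so 25^50 ≡ 11·13·72 ≡ 26 (mod 79)
62·26 = 1612 ≡ 32 (mod 79)
21 ≠ 32, so verification fails.

does not verify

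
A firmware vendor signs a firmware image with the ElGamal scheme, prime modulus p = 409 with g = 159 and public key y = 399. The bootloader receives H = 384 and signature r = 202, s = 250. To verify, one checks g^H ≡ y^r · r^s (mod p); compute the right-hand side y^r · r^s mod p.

82

399^202 mod 409 = 45
202^250 mod 409 = 20
y^r · r^s ≡ 45·20 = 900 ≡ 82 (mod 409)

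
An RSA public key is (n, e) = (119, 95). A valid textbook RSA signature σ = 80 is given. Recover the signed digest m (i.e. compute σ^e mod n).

61

σ^95 mod 119 = 61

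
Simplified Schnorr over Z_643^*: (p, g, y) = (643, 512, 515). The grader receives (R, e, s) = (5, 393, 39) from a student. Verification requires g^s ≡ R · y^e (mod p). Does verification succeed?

g^s mod p:
512^2 = 262144 ≡ 443
512^4 ≡ 443^2 = 196249 ≡ 134
512^8 ≡ 134^2 = 17956 ≡ 595
512^16 ≡ 595^2 = 354025 ≡ 375
512^32 ≡ 375^2 = 140625 ≡ 451
39 = 32 + 4 + 2 + 1, so 512^39 ≡ 451·134·443·512 ≡ 18 (mod 643)
R · y^e mod p:
515^2 = 265225 ≡ 309
515^4 ≡ 309^2 = 95481 ≡ 317
515^8 ≡ 317^2 = 100489 ≡ 181
515^16 ≡ 181^2 = 32761 ≡ 611
515^32 ≡ 611^2 = 373321 ≡ 381
515^64 ≡ 381^2 = 145161 ≡ 486
515^128 ≡ 486^2 = 236196 ≡ 215
515^256 ≡ 215^2 = 46225 ≡ 572
393 = 256 + 128 + 8 + 1, so 515^393 ≡ 572·215·181·515 ≡ 518 (mod 643)
5·518 = 2590 ≡ 18 (mod 643)
18 ≡ 18 (mod 643); signature holds.

passes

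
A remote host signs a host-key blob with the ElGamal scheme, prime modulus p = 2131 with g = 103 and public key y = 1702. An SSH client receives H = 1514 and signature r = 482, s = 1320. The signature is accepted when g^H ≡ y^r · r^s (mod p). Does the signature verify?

verifies

Left side g^H mod p:
103^2 = 10609 ≡ 2085
103^4 ≡ 2085^2 = 4347225 ≡ 2116
103^8 ≡ 2116^2 = 4477456 ≡ 225
103^16 ≡ 225^2 = 50625 ≡ 1612
103^32 ≡ 1612^2 = 2598544 ≡ 855
103^64 ≡ 855^2 = 731025 ≡ 92
103^128 ≡ 92^2 = 8464 ≡ 2071
103^256 ≡ 2071^2 = 4289041 ≡ 1469
103^512 ≡ 1469^2 = 2157961 ≡ 1389
103^1024 ≡ 1389^2 = 1929321 ≡ 766
1514 = 1024 + 256 + 128 + 64 + 32 + 8 + 2, so 103^1514 ≡ 766·1469·2071·92·855·225·2085 ≡ 976 (mod 2131)
Right side y^r · r^s mod p:
1702^2 = 2896804 ≡ 775
1702^4 ≡ 775^2 = 600625 ≡ 1814
1702^8 ≡ 1814^2 = 3290596 ≡ 332
1702^16 ≡ 332^2 = 110224 ≡ 1543
1702^32 ≡ 1543^2 = 2380849 ≡ 522
1702^64 ≡ 522^2 = 272484 ≡ 1847
1702^128 ≡ 1847^2 = 3411409 ≡ 1809
1702^256 ≡ 1809^2 = 3272481 ≡ 1396
482 = 256 + 128 + 64 + 32 + 2, so 1702^482 ≡ 1396·1809·1847·522·775 ≡ 545 (mod 2131)
482^2 = 232324 ≡ 45
482^4 ≡ 45^2 = 2025
482^8 ≡ 2025^2 = 4100625 ≡ 581
482^16 ≡ 581^2 = 337561 ≡ 863
482^32 ≡ 863^2 = 744769 ≡ 1050
482^64 ≡ 1050^2 = 1102500 ≡ 773
482^128 ≡ 773^2 = 597529 ≡ 849
482^256 ≡ 849^2 = 720801 ≡ 523
482^512 ≡ 523^2 = 273529 ≡ 761
482^1024 ≡ 761^2 = 579121 ≡ 1620
1320 = 1024 + 256 + 32 + 8, so 482^1320 ≡ 1620·523·1050·581 ≡ 819 (mod 2131)
545·819 = 446355 ≡ 976 (mod 2131)
976 ≡ 976 (mod 2131), so the signature is genuine.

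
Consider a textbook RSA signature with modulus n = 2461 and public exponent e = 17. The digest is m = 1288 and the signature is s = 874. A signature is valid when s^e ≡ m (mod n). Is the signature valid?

s^2 ≡ 874^2 = 763876 ≡ 966
s^4 ≡ 966^2 = 933156 ≡ 437
s^8 ≡ 437^2 = 190969 ≡ 1472
s^16 ≡ 1472^2 = 2166784 ≡ 1104
17 = 16 + 1, so s^17 ≡ 1104·874 ≡ 184 (mod 2461)
The recovered value 184 does not match the digest 1288.

invalid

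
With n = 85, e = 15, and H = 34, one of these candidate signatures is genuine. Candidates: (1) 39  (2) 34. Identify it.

Candidate 1: Squares mod 85: 39^1≡39, 39^2≡76, 39^4≡81, 39^8≡16; 15 = 8 + 4 + 2 + 1, so 39^15 ≡ 16·81·76·39 ≡ 24 (mod 85)
Candidate 2: Squares mod 85: 34^1≡34, 34^2≡51, 34^4≡51, 34^8≡51; 15 = 8 + 4 + 2 + 1, so 34^15 ≡ 51·51·51·34 ≡ 34 (mod 85)
  → matches H = 34

2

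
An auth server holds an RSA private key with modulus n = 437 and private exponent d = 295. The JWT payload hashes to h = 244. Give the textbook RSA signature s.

435

h^2 ≡ 244^2 = 59536 ≡ 104
h^4 ≡ 104^2 = 10816 ≡ 328
h^8 ≡ 328^2 = 107584 ≡ 82
h^16 ≡ 82^2 = 6724 ≡ 169
h^32 ≡ 169^2 = 28561 ≡ 156
h^64 ≡ 156^2 = 24336 ≡ 301
h^128 ≡ 301^2 = 90601 ≡ 142
h^256 ≡ 142^2 = 20164 ≡ 62
295 = 256 + 32 + 4 + 2 + 1, so h^295 ≡ 62·156·328·104·244 ≡ 435 (mod 437)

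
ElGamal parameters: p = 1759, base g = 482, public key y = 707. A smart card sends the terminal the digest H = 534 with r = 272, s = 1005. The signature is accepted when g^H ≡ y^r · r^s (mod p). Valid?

Left side g^H mod p:
482^2 = 232324 ≡ 136
482^4 ≡ 136^2 = 18496 ≡ 906
482^8 ≡ 906^2 = 820836 ≡ 1142
482^16 ≡ 1142^2 = 1304164 ≡ 745
482^32 ≡ 745^2 = 555025 ≡ 940
482^64 ≡ 940^2 = 883600 ≡ 582
482^128 ≡ 582^2 = 338724 ≡ 996
482^256 ≡ 996^2 = 992016 ≡ 1699
482^512 ≡ 1699^2 = 2886601 ≡ 82
534 = 512 + 16 + 4 + 2, so 482^534 ≡ 82·745·906·136 ≡ 1366 (mod 1759)
Right side y^r · r^s mod p:
707^2 = 499849 ≡ 293
707^4 ≡ 293^2 = 85849 ≡ 1417
707^8 ≡ 1417^2 = 2007889 ≡ 870
707^16 ≡ 870^2 = 756900 ≡ 530
707^32 ≡ 530^2 = 280900 ≡ 1219
707^64 ≡ 1219^2 = 1485961 ≡ 1365
707^128 ≡ 1365^2 = 1863225 ≡ 444
707^256 ≡ 444^2 = 197136 ≡ 128
272 = 256 + 16, so 707^272 ≡ 128·530 ≡ 998 (mod 1759)
272^2 = 73984 ≡ 106
272^4 ≡ 106^2 = 11236 ≡ 682
272^8 ≡ 682^2 = 465124 ≡ 748
272^16 ≡ 748^2 = 559504 ≡ 142
272^32 ≡ 142^2 = 20164 ≡ 815
272^64 ≡ 815^2 = 664225 ≡ 1082
272^128 ≡ 1082^2 = 1170724 ≡ 989
272^256 ≡ 989^2 = 978121 ≡ 117
272^512 ≡ 117^2 = 13689 ≡ 1376
1005 = 512 + 256 + 128 + 64 + 32 + 8 + 4 + 1, so 272^1005 ≡ 1376·117·989·1082·815·748·682·272 ≡ 391 (mod 1759)
998·391 = 390218 ≡ 1479 (mod 1759)
1366 ≠ 1479, so verification fails.

no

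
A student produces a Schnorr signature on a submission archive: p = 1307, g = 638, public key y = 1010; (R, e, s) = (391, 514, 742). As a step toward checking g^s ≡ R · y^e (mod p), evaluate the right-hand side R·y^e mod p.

494

1010^2 = 1020100 ≡ 640
1010^4 ≡ 640^2 = 409600 ≡ 509
1010^8 ≡ 509^2 = 259081 ≡ 295
1010^16 ≡ 295^2 = 87025 ≡ 763
1010^32 ≡ 763^2 = 582169 ≡ 554
1010^64 ≡ 554^2 = 306916 ≡ 1078
1010^128 ≡ 1078^2 = 1162084 ≡ 161
1010^256 ≡ 161^2 = 25921 ≡ 1088
1010^512 ≡ 1088^2 = 1183744 ≡ 909
514 = 512 + 2, so 1010^514 ≡ 909·640 ≡ 145 (mod 1307)
R · y^e ≡ 391·145 = 56695 ≡ 494 (mod 1307)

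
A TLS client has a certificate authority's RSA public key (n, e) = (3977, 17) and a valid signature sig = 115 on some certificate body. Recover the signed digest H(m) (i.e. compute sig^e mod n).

Squares mod 3977: sig^1≡115, sig^2≡1294, sig^4≡119, sig^8≡2230, sig^16≡1650
17 = 16 + 1, so sig^17 ≡ 1650·115 ≡ 2831 (mod 3977)

2831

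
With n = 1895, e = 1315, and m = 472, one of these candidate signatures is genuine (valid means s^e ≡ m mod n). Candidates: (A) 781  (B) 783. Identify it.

B

Candidate A: 781^2 = 609961 ≡ 1666; 781^4 ≡ 1666^2 = 2775556 ≡ 1276; 781^8 ≡ 1276^2 = 1628176 ≡ 371; 781^16 ≡ 371^2 = 137641 ≡ 1201; 781^32 ≡ 1201^2 = 1442401 ≡ 306; 781^64 ≡ 306^2 = 93636 ≡ 781; 781^128 ≡ 781^2 = 609961 ≡ 1666; 781^256 ≡ 1666^2 = 2775556 ≡ 1276; 781^512 ≡ 1276^2 = 1628176 ≡ 371; 781^1024 ≡ 371^2 = 137641 ≡ 1201; 1315 = 1024 + 256 + 32 + 2 + 1, so 781^1315 ≡ 1201·1276·306·1666·781 ≡ 521 (mod 1895)
Candidate B: 783^2 = 613089 ≡ 1004; 783^4 ≡ 1004^2 = 1008016 ≡ 1771; 783^8 ≡ 1771^2 = 3136441 ≡ 216; 783^16 ≡ 216^2 = 46656 ≡ 1176; 783^32 ≡ 1176^2 = 1382976 ≡ 1521; 783^64 ≡ 1521^2 = 2313441 ≡ 1541; 783^128 ≡ 1541^2 = 2374681 ≡ 246; 783^256 ≡ 246^2 = 60516 ≡ 1771; 783^512 ≡ 1771^2 = 3136441 ≡ 216; 783^1024 ≡ 216^2 = 46656 ≡ 1176; 1315 = 1024 + 256 + 32 + 2 + 1, so 783^1315 ≡ 1176·1771·1521·1004·783 ≡ 472 (mod 1895)
  → matches m = 472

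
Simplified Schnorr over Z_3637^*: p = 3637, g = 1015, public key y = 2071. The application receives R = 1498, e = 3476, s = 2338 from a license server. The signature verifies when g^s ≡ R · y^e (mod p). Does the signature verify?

verifies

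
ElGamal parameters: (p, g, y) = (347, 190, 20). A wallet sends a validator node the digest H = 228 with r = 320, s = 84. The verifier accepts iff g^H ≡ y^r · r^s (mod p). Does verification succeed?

passes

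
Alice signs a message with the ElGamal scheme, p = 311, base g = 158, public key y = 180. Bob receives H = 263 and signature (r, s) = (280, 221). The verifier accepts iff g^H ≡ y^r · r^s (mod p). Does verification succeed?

Left side g^H mod p:
Squares mod 311: 158^1≡158, 158^2≡84, 158^4≡214, 158^8≡79, 158^16≡21, 158^32≡130, 158^64≡106, 158^128≡40, 158^256≡45
263 = 256 + 4 + 2 + 1, so 158^263 ≡ 45·214·84·158 ≡ 178 (mod 311)
Right side y^r · r^s mod p:
Squares mod 311: 180^1≡180, 180^2≡56, 180^4≡26, 180^8≡54, 180^16≡117, 180^32≡5, 180^64≡25, 180^128≡3, 180^256≡9
280 = 256 + 16 + 8, so 180^280 ≡ 9·117·54 ≡ 260 (mod 311)
Squares mod 311: 280^1≡280, 280^2≡28, 280^4≡162, 280^8≡120, 280^16≡94, 280^32≡128, 280^64≡212, 280^128≡160
221 = 128 + 64 + 16 + 8 + 4 + 1, so 280^221 ≡ 160·212·94·120·162·280 ≡ 27 (mod 311)
260·27 = 7020 ≡ 178 (mod 311)
178 ≡ 178 (mod 311), so the signature is genuine.

passes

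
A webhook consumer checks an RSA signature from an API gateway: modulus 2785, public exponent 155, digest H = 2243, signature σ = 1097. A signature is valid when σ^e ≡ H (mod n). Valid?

no

Squares mod 2785: σ^1≡1097, σ^2≡289, σ^4≡2756, σ^8≡841, σ^16≡2676, σ^32≡741, σ^64≡436, σ^128≡716
155 = 128 + 16 + 8 + 2 + 1, so σ^155 ≡ 716·2676·841·289·1097 ≡ 448 (mod 2785)
448 ≠ 2243, so verification fails.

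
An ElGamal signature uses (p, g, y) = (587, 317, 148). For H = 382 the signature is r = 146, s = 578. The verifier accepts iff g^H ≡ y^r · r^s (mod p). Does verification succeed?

Left side g^H mod p:
Squares mod 587: 317^1≡317, 317^2≡112, 317^4≡217, 317^8≡129, 317^16≡205, 317^32≡348, 317^64≡182, 317^128≡252, 317^256≡108
382 = 256 + 64 + 32 + 16 + 8 + 4 + 2, so 317^382 ≡ 108·182·348·205·129·217·112 ≡ 243 (mod 587)
Right side y^r · r^s mod p:
Squares mod 587: 148^1≡148, 148^2≡185, 148^4≡179, 148^8≡343, 148^16≡249, 148^32≡366, 148^64≡120, 148^128≡312
146 = 128 + 16 + 2, so 148^146 ≡ 312·249·185 ≡ 172 (mod 587)
Squares mod 587: 146^1≡146, 146^2≡184, 146^4≡397, 146^8≡293, 146^16≡147, 146^32≡477, 146^64≡360, 146^128≡460, 146^256≡280, 146^512≡329
578 = 512 + 64 + 2, so 146^578 ≡ 329·360·184 ≡ 585 (mod 587)
172·585 = 100620 ≡ 243 (mod 587)
243 ≡ 243 (mod 587), so the signature is genuine.

passes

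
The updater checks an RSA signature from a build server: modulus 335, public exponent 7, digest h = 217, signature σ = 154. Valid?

no

σ^2 ≡ 154^2 = 23716 ≡ 266
σ^4 ≡ 266^2 = 70756 ≡ 71
7 = 4 + 2 + 1, so σ^7 ≡ 71·266·154 ≡ 309 (mod 335)
309 ≠ 217, so verification fails.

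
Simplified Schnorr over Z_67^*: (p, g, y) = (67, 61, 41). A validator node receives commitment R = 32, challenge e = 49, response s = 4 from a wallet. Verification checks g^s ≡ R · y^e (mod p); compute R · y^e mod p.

41^49 mod 67 = 7
R · y^e ≡ 32·7 = 224 ≡ 23 (mod 67)

23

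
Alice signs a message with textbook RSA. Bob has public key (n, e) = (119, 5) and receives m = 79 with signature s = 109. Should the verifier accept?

Squares mod 119: s^1≡109, s^2≡100, s^4≡4
5 = 4 + 1, so s^5 ≡ 4·109 ≡ 79 (mod 119)
Since 79 equals the digest 79, verification succeeds.

accept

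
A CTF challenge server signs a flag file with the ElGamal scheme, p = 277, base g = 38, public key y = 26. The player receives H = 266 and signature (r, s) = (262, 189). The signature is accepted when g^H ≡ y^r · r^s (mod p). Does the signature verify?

does not verify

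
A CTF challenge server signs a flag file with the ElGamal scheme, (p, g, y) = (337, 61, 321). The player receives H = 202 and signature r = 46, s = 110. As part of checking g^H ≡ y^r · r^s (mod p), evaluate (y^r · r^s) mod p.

113

321^2 = 103041 ≡ 256
321^4 ≡ 256^2 = 65536 ≡ 158
321^8 ≡ 158^2 = 24964 ≡ 26
321^16 ≡ 26^2 = 676 ≡ 2
321^32 ≡ 2^2 = 4
46 = 32 + 8 + 4 + 2, so 321^46 ≡ 4·26·158·256 ≡ 158 (mod 337)
46^2 = 2116 ≡ 94
46^4 ≡ 94^2 = 8836 ≡ 74
46^8 ≡ 74^2 = 5476 ≡ 84
46^16 ≡ 84^2 = 7056 ≡ 316
46^32 ≡ 316^2 = 99856 ≡ 104
46^64 ≡ 104^2 = 10816 ≡ 32
110 = 64 + 32 + 8 + 4 + 2, so 46^110 ≡ 32·104·84·74·94 ≡ 246 (mod 337)
y^r · r^s ≡ 158·246 = 38868 ≡ 113 (mod 337)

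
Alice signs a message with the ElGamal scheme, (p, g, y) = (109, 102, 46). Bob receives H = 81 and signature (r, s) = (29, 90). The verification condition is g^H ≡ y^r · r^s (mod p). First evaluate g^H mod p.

108

102^2 = 10404 ≡ 49
102^4 ≡ 49^2 = 2401 ≡ 3
102^8 ≡ 3^2 = 9
102^16 ≡ 9^2 = 81
102^32 ≡ 81^2 = 6561 ≡ 21
102^64 ≡ 21^2 = 441 ≡ 5
81 = 64 + 16 + 1, so 102^81 ≡ 5·81·102 ≡ 108 (mod 109)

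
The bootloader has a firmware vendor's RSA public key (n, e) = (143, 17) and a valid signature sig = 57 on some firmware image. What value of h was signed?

18

sig^2 ≡ 57^2 = 3249 ≡ 103
sig^4 ≡ 103^2 = 10609 ≡ 27
sig^8 ≡ 27^2 = 729 ≡ 14
sig^16 ≡ 14^2 = 196 ≡ 53
17 = 16 + 1, so sig^17 ≡ 53·57 ≡ 18 (mod 143)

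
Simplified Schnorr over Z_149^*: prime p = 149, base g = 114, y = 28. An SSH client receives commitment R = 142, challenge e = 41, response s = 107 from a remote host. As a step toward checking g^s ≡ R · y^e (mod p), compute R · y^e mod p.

28^41 mod 149 = 31
R · y^e ≡ 142·31 = 4402 ≡ 81 (mod 149)

81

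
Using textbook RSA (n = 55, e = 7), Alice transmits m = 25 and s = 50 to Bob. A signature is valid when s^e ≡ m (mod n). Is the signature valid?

invalid

s^2 ≡ 50^2 = 2500 ≡ 25
s^4 ≡ 25^2 = 625 ≡ 20
7 = 4 + 2 + 1, so s^7 ≡ 20·25·50 ≡ 30 (mod 55)
30 ≠ 25, so verification fails.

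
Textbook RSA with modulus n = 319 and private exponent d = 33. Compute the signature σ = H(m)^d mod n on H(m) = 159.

Squares mod 319: (H(m))^1≡159, (H(m))^2≡80, (H(m))^4≡20, (H(m))^8≡81, (H(m))^16≡181, (H(m))^32≡223
33 = 32 + 1, so (H(m))^33 ≡ 223·159 ≡ 48 (mod 319)

48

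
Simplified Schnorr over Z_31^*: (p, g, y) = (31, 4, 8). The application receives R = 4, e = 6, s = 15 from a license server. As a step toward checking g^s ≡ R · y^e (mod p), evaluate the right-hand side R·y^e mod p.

1

Squares mod 31: 8^1≡8, 8^2≡2, 8^4≡4
6 = 4 + 2, so 8^6 ≡ 4·2 ≡ 8 (mod 31)
R · y^e ≡ 4·8 = 32 ≡ 1 (mod 31)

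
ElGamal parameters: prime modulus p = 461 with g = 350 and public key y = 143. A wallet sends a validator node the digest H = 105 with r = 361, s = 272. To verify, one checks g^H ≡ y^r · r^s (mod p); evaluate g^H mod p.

350^105 mod 461 = 153

153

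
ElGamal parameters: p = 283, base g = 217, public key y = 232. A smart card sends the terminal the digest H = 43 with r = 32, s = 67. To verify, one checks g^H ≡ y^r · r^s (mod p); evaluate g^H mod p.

217^2 = 47089 ≡ 111
217^4 ≡ 111^2 = 12321 ≡ 152
217^8 ≡ 152^2 = 23104 ≡ 181
217^16 ≡ 181^2 = 32761 ≡ 216
217^32 ≡ 216^2 = 46656 ≡ 244
43 = 32 + 8 + 2 + 1, so 217^43 ≡ 244·181·111·217 ≡ 229 (mod 283)

229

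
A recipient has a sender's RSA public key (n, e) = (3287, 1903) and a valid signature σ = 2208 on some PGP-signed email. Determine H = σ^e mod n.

2631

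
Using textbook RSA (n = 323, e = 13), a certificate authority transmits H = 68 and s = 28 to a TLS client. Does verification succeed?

fails

s^13 mod 323 = 177
The recovered value 177 does not match the digest 68.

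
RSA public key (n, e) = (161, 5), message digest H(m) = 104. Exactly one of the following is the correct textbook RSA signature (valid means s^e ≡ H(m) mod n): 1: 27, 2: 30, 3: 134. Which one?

1

Candidate 1: Squares mod 161: 27^1≡27, 27^2≡85, 27^4≡141; 5 = 4 + 1, so 27^5 ≡ 141·27 ≡ 104 (mod 161)
  → matches H(m) = 104
Candidate 2: Squares mod 161: 30^1≡30, 30^2≡95, 30^4≡9; 5 = 4 + 1, so 30^5 ≡ 9·30 ≡ 109 (mod 161)
Candidate 3: Squares mod 161: 134^1≡134, 134^2≡85, 134^4≡141; 5 = 4 + 1, so 134^5 ≡ 141·134 ≡ 57 (mod 161)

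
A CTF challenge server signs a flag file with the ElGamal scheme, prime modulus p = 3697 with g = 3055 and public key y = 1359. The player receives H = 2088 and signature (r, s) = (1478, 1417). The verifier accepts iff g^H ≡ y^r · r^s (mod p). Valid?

no

Left side g^H mod p:
3055^2 = 9333025 ≡ 1797
3055^4 ≡ 1797^2 = 3229209 ≡ 1728
3055^8 ≡ 1728^2 = 2985984 ≡ 2505
3055^16 ≡ 2505^2 = 6275025 ≡ 1216
3055^32 ≡ 1216^2 = 1478656 ≡ 3553
3055^64 ≡ 3553^2 = 12623809 ≡ 2251
3055^128 ≡ 2251^2 = 5067001 ≡ 2111
3055^256 ≡ 2111^2 = 4456321 ≡ 1436
3055^512 ≡ 1436^2 = 2062096 ≡ 2867
3055^1024 ≡ 2867^2 = 8219689 ≡ 1258
3055^2048 ≡ 1258^2 = 1582564 ≡ 248
2088 = 2048 + 32 + 8, so 3055^2088 ≡ 248·3553·2505 ≡ 1446 (mod 3697)
Right side y^r · r^s mod p:
1359^2 = 1846881 ≡ 2078
1359^4 ≡ 2078^2 = 4318084 ≡ 3685
1359^8 ≡ 3685^2 = 13579225 ≡ 144
1359^16 ≡ 144^2 = 20736 ≡ 2251
1359^32 ≡ 2251^2 = 5067001 ≡ 2111
1359^64 ≡ 2111^2 = 4456321 ≡ 1436
1359^128 ≡ 1436^2 = 2062096 ≡ 2867
1359^256 ≡ 2867^2 = 8219689 ≡ 1258
1359^512 ≡ 1258^2 = 1582564 ≡ 248
1359^1024 ≡ 248^2 = 61504 ≡ 2352
1478 = 1024 + 256 + 128 + 64 + 4 + 2, so 1359^1478 ≡ 2352·1258·2867·1436·3685·2078 ≡ 1046 (mod 3697)
1478^2 = 2184484 ≡ 3254
1478^4 ≡ 3254^2 = 10588516 ≡ 308
1478^8 ≡ 308^2 = 94864 ≡ 2439
1478^16 ≡ 2439^2 = 5948721 ≡ 248
1478^32 ≡ 248^2 = 61504 ≡ 2352
1478^64 ≡ 2352^2 = 5531904 ≡ 1192
1478^128 ≡ 1192^2 = 1420864 ≡ 1216
1478^256 ≡ 1216^2 = 1478656 ≡ 3553
1478^512 ≡ 3553^2 = 12623809 ≡ 2251
1478^1024 ≡ 2251^2 = 5067001 ≡ 2111
1417 = 1024 + 256 + 128 + 8 + 1, so 1478^1417 ≡ 2111·3553·1216·2439·1478 ≡ 267 (mod 3697)
1046·267 = 279282 ≡ 2007 (mod 3697)
1446 ≠ 2007, so verification fails.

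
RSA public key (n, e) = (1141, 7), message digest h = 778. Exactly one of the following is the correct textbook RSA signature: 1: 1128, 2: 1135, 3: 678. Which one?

Candidate 1: 1128^7 mod 1141 = 778
  → matches h = 778
Candidate 2: 1135^7 mod 1141 = 750
Candidate 3: 678^7 mod 1141 = 335

1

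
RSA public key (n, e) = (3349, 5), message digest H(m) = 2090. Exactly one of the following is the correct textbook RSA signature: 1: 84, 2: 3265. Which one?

1

Candidate 1: Squares mod 3349: 84^1≡84, 84^2≡358, 84^4≡902; 5 = 4 + 1, so 84^5 ≡ 902·84 ≡ 2090 (mod 3349)
  → matches H(m) = 2090
Candidate 2: Squares mod 3349: 3265^1≡3265, 3265^2≡358, 3265^4≡902; 5 = 4 + 1, so 3265^5 ≡ 902·3265 ≡ 1259 (mod 3349)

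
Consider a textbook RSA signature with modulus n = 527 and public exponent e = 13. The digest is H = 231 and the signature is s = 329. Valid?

s^2 ≡ 329^2 = 108241 ≡ 206
s^4 ≡ 206^2 = 42436 ≡ 276
s^8 ≡ 276^2 = 76176 ≡ 288
13 = 8 + 4 + 1, so s^13 ≡ 288·276·329 ≡ 231 (mod 527)
s^13 mod 527 = 231 matches H.

yes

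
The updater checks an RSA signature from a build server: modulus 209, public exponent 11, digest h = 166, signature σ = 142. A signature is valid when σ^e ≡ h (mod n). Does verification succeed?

σ^2 ≡ 142^2 = 20164 ≡ 100
σ^4 ≡ 100^2 = 10000 ≡ 177
σ^8 ≡ 177^2 = 31329 ≡ 188
11 = 8 + 2 + 1, so σ^11 ≡ 188·100·142 ≡ 43 (mod 209)
43 ≠ 166, so verification fails.

fails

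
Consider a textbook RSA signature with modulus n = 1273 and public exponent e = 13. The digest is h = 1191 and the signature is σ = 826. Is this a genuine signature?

forged

σ^2 ≡ 826^2 = 682276 ≡ 1221
σ^4 ≡ 1221^2 = 1490841 ≡ 158
σ^8 ≡ 158^2 = 24964 ≡ 777
13 = 8 + 4 + 1, so σ^13 ≡ 777·158·826 ≡ 82 (mod 1273)
The recovered value 82 does not match the digest 1191.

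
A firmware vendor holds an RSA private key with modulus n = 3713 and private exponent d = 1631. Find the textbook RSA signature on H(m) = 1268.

1315

Squares mod 3713: (H(m))^1≡1268, (H(m))^2≡95, (H(m))^4≡1599, (H(m))^8≡2257, (H(m))^16≡3526, (H(m))^32≡1552, (H(m))^64≡2680, (H(m))^128≡1458, (H(m))^256≡1928, (H(m))^512≡471, (H(m))^1024≡2774
1631 = 1024 + 512 + 64 + 16 + 8 + 4 + 2 + 1, so (H(m))^1631 ≡ 2774·471·2680·3526·2257·1599·95·1268 ≡ 1315 (mod 3713)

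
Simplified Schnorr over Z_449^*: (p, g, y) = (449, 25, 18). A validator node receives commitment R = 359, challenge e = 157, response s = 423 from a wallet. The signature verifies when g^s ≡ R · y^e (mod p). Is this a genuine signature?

forged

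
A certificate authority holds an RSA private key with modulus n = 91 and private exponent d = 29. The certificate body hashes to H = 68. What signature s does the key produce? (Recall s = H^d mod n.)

87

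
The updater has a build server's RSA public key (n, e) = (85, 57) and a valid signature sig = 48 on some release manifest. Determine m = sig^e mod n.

3

sig^2 ≡ 48^2 = 2304 ≡ 9
sig^4 ≡ 9^2 = 81
sig^8 ≡ 81^2 = 6561 ≡ 16
sig^16 ≡ 16^2 = 256 ≡ 1
sig^32 ≡ 1^2 = 1
57 = 32 + 16 + 8 + 1, so sig^57 ≡ 1·1·16·48 ≡ 3 (mod 85)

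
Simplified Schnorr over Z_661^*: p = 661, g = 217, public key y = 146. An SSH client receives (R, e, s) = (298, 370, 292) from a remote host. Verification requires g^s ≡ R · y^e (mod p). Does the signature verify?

g^s mod p:
217^2 = 47089 ≡ 158
217^4 ≡ 158^2 = 24964 ≡ 507
217^8 ≡ 507^2 = 257049 ≡ 581
217^16 ≡ 581^2 = 337561 ≡ 451
217^32 ≡ 451^2 = 203401 ≡ 474
217^64 ≡ 474^2 = 224676 ≡ 597
217^128 ≡ 597^2 = 356409 ≡ 130
217^256 ≡ 130^2 = 16900 ≡ 375
292 = 256 + 32 + 4, so 217^292 ≡ 375·474·507 ≡ 493 (mod 661)
R · y^e mod p:
146^2 = 21316 ≡ 164
146^4 ≡ 164^2 = 26896 ≡ 456
146^8 ≡ 456^2 = 207936 ≡ 382
146^16 ≡ 382^2 = 145924 ≡ 504
146^32 ≡ 504^2 = 254016 ≡ 192
146^64 ≡ 192^2 = 36864 ≡ 509
146^128 ≡ 509^2 = 259081 ≡ 630
146^256 ≡ 630^2 = 396900 ≡ 300
370 = 256 + 64 + 32 + 16 + 2, so 146^370 ≡ 300·509·192·504·164 ≡ 27 (mod 661)
298·27 = 8046 ≡ 114 (mod 661)
493 ≠ 114; the check fails.

does not verify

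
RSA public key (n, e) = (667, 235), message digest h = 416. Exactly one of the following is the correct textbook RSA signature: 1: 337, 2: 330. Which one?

Candidate 1: 337^2 = 113569 ≡ 179; 337^4 ≡ 179^2 = 32041 ≡ 25; 337^8 ≡ 25^2 = 625; 337^16 ≡ 625^2 = 390625 ≡ 430; 337^32 ≡ 430^2 = 184900 ≡ 141; 337^64 ≡ 141^2 = 19881 ≡ 538; 337^128 ≡ 538^2 = 289444 ≡ 633; 235 = 128 + 64 + 32 + 8 + 2 + 1, so 337^235 ≡ 633·538·141·625·179·337 ≡ 251 (mod 667)
Candidate 2: 330^2 = 108900 ≡ 179; 330^4 ≡ 179^2 = 32041 ≡ 25; 330^8 ≡ 25^2 = 625; 330^16 ≡ 625^2 = 390625 ≡ 430; 330^32 ≡ 430^2 = 184900 ≡ 141; 330^64 ≡ 141^2 = 19881 ≡ 538; 330^128 ≡ 538^2 = 289444 ≡ 633; 235 = 128 + 64 + 32 + 8 + 2 + 1, so 330^235 ≡ 633·538·141·625·179·330 ≡ 416 (mod 667)
  → matches h = 416

2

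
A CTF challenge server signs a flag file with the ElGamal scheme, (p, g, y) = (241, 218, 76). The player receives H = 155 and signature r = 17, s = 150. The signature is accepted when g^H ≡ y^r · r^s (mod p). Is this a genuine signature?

Left side g^H mod p:
218^2 = 47524 ≡ 47
218^4 ≡ 47^2 = 2209 ≡ 40
218^8 ≡ 40^2 = 1600 ≡ 154
218^16 ≡ 154^2 = 23716 ≡ 98
218^32 ≡ 98^2 = 9604 ≡ 205
218^64 ≡ 205^2 = 42025 ≡ 91
218^128 ≡ 91^2 = 8281 ≡ 87
155 = 128 + 16 + 8 + 2 + 1, so 218^155 ≡ 87·98·154·47·218 ≡ 126 (mod 241)
Right side y^r · r^s mod p:
76^2 = 5776 ≡ 233
76^4 ≡ 233^2 = 54289 ≡ 64
76^8 ≡ 64^2 = 4096 ≡ 240
76^16 ≡ 240^2 = 57600 ≡ 1
17 = 16 + 1, so 76^17 ≡ 1·76 ≡ 76 (mod 241)
17^2 = 289 ≡ 48
17^4 ≡ 48^2 = 2304 ≡ 135
17^8 ≡ 135^2 = 18225 ≡ 150
17^16 ≡ 150^2 = 22500 ≡ 87
17^32 ≡ 87^2 = 7569 ≡ 98
17^64 ≡ 98^2 = 9604 ≡ 205
17^128 ≡ 205^2 = 42025 ≡ 91
150 = 128 + 16 + 4 + 2, so 17^150 ≡ 91·87·135·48 ≡ 8 (mod 241)
76·8 = 608 ≡ 126 (mod 241)
126 ≡ 126 (mod 241), so the signature is genuine.

genuine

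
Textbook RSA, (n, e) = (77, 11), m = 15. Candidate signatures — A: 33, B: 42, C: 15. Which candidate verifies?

Candidate A: 33^11 mod 77 = 66
Candidate B: 42^11 mod 77 = 42
Candidate C: 15^11 mod 77 = 15
  → matches m = 15

C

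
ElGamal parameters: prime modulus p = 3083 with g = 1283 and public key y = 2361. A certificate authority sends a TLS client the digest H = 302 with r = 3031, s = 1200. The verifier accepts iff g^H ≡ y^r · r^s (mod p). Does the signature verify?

Left side g^H mod p:
1283^2 = 1646089 ≡ 2850
1283^4 ≡ 2850^2 = 8122500 ≡ 1878
1283^8 ≡ 1878^2 = 3526884 ≡ 3015
1283^16 ≡ 3015^2 = 9090225 ≡ 1541
1283^32 ≡ 1541^2 = 2374681 ≡ 771
1283^64 ≡ 771^2 = 594441 ≡ 2505
1283^128 ≡ 2505^2 = 6275025 ≡ 1120
1283^256 ≡ 1120^2 = 1254400 ≡ 2702
302 = 256 + 32 + 8 + 4 + 2, so 1283^302 ≡ 2702·771·3015·1878·2850 ≡ 1189 (mod 3083)
Right side y^r · r^s mod p:
2361^2 = 5574321 ≡ 257
2361^4 ≡ 257^2 = 66049 ≡ 1306
2361^8 ≡ 1306^2 = 1705636 ≡ 737
2361^16 ≡ 737^2 = 543169 ≡ 561
2361^32 ≡ 561^2 = 314721 ≡ 255
2361^64 ≡ 255^2 = 65025 ≡ 282
2361^128 ≡ 282^2 = 79524 ≡ 2449
2361^256 ≡ 2449^2 = 5997601 ≡ 1166
2361^512 ≡ 1166^2 = 1359556 ≡ 3036
2361^1024 ≡ 3036^2 = 9217296 ≡ 2209
2361^2048 ≡ 2209^2 = 4879681 ≡ 2375
3031 = 2048 + 512 + 256 + 128 + 64 + 16 + 4 + 2 + 1, so 2361^3031 ≡ 2375·3036·1166·2449·282·561·1306·257·2361 ≡ 387 (mod 3083)
3031^2 = 9186961 ≡ 2704
3031^4 ≡ 2704^2 = 7311616 ≡ 1823
3031^8 ≡ 1823^2 = 3323329 ≡ 2938
3031^16 ≡ 2938^2 = 8631844 ≡ 2527
3031^32 ≡ 2527^2 = 6385729 ≡ 836
3031^64 ≡ 836^2 = 698896 ≡ 2138
3031^128 ≡ 2138^2 = 4571044 ≡ 2038
3031^256 ≡ 2038^2 = 4153444 ≡ 643
3031^512 ≡ 643^2 = 413449 ≡ 327
3031^1024 ≡ 327^2 = 106929 ≡ 2107
1200 = 1024 + 128 + 32 + 16, so 3031^1200 ≡ 2107·2038·836·2527 ≡ 1206 (mod 3083)
387·1206 = 466722 ≡ 1189 (mod 3083)
1189 ≡ 1189 (mod 3083), so the signature is genuine.

verifies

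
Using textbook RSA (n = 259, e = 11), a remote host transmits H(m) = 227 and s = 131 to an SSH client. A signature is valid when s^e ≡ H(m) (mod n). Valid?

yes

Squares mod 259: s^1≡131, s^2≡67, s^4≡86, s^8≡144
11 = 8 + 2 + 1, so s^11 ≡ 144·67·131 ≡ 227 (mod 259)
Since 227 equals the digest 227, verification succeeds.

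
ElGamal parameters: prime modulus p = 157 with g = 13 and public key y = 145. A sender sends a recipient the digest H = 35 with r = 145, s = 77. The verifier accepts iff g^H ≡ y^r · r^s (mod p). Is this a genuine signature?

forged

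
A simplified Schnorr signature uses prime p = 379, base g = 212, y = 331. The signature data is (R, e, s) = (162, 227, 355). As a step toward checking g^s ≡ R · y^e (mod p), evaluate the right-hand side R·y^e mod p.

229

Squares mod 379: 331^1≡331, 331^2≡30, 331^4≡142, 331^8≡77, 331^16≡244, 331^32≡33, 331^64≡331, 331^128≡30
227 = 128 + 64 + 32 + 2 + 1, so 331^227 ≡ 30·331·33·30·331 ≡ 350 (mod 379)
R · y^e ≡ 162·350 = 56700 ≡ 229 (mod 379)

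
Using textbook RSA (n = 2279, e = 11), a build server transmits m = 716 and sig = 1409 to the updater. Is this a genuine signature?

genuine

Squares mod 2279: sig^1≡1409, sig^2≡272, sig^4≡1056, sig^8≡705
11 = 8 + 2 + 1, so sig^11 ≡ 705·272·1409 ≡ 716 (mod 2279)
Since 716 equals the digest 716, verification succeeds.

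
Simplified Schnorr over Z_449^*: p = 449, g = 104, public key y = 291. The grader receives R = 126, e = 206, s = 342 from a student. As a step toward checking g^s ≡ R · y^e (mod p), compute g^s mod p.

399

104^2 = 10816 ≡ 40
104^4 ≡ 40^2 = 1600 ≡ 253
104^8 ≡ 253^2 = 64009 ≡ 251
104^16 ≡ 251^2 = 63001 ≡ 141
104^32 ≡ 141^2 = 19881 ≡ 125
104^64 ≡ 125^2 = 15625 ≡ 359
104^128 ≡ 359^2 = 128881 ≡ 18
104^256 ≡ 18^2 = 324
342 = 256 + 64 + 16 + 4 + 2, so 104^342 ≡ 324·359·141·253·40 ≡ 399 (mod 449)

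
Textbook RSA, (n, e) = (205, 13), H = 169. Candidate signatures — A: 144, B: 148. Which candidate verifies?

Candidate A: 144^2 = 20736 ≡ 31; 144^4 ≡ 31^2 = 961 ≡ 141; 144^8 ≡ 141^2 = 19881 ≡ 201; 13 = 8 + 4 + 1, so 144^13 ≡ 201·141·144 ≡ 169 (mod 205)
  → matches H = 169
Candidate B: 148^2 = 21904 ≡ 174; 148^4 ≡ 174^2 = 30276 ≡ 141; 148^8 ≡ 141^2 = 19881 ≡ 201; 13 = 8 + 4 + 1, so 148^13 ≡ 201·141·148 ≡ 168 (mod 205)

A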